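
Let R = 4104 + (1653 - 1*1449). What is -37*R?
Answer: -159396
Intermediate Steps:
R = 4308 (R = 4104 + (1653 - 1449) = 4104 + 204 = 4308)
-37*R = -37*4308 = -159396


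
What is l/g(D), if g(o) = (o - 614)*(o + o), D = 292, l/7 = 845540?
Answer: -211385/6716 ≈ -31.475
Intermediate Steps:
l = 5918780 (l = 7*845540 = 5918780)
g(o) = 2*o*(-614 + o) (g(o) = (-614 + o)*(2*o) = 2*o*(-614 + o))
l/g(D) = 5918780/((2*292*(-614 + 292))) = 5918780/((2*292*(-322))) = 5918780/(-188048) = 5918780*(-1/188048) = -211385/6716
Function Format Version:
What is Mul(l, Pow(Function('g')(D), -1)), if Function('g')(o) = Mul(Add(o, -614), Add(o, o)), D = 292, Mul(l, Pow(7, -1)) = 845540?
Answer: Rational(-211385, 6716) ≈ -31.475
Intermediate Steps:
l = 5918780 (l = Mul(7, 845540) = 5918780)
Function('g')(o) = Mul(2, o, Add(-614, o)) (Function('g')(o) = Mul(Add(-614, o), Mul(2, o)) = Mul(2, o, Add(-614, o)))
Mul(l, Pow(Function('g')(D), -1)) = Mul(5918780, Pow(Mul(2, 292, Add(-614, 292)), -1)) = Mul(5918780, Pow(Mul(2, 292, -322), -1)) = Mul(5918780, Pow(-188048, -1)) = Mul(5918780, Rational(-1, 188048)) = Rational(-211385, 6716)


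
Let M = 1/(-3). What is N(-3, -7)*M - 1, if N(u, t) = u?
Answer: 0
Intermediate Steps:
M = -1/3 ≈ -0.33333
N(-3, -7)*M - 1 = -3*(-1/3) - 1 = 1 - 1 = 0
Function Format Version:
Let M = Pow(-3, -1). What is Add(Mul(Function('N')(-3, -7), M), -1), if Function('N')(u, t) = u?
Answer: 0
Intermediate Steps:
M = Rational(-1, 3) ≈ -0.33333
Add(Mul(Function('N')(-3, -7), M), -1) = Add(Mul(-3, Rational(-1, 3)), -1) = Add(1, -1) = 0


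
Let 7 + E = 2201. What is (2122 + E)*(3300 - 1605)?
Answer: 7315620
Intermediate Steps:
E = 2194 (E = -7 + 2201 = 2194)
(2122 + E)*(3300 - 1605) = (2122 + 2194)*(3300 - 1605) = 4316*1695 = 7315620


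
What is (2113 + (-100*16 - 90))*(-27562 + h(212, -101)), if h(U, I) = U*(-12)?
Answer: -12734838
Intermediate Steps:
h(U, I) = -12*U
(2113 + (-100*16 - 90))*(-27562 + h(212, -101)) = (2113 + (-100*16 - 90))*(-27562 - 12*212) = (2113 + (-1600 - 90))*(-27562 - 2544) = (2113 - 1690)*(-30106) = 423*(-30106) = -12734838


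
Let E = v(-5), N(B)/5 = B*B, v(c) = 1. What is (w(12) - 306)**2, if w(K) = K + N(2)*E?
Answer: 75076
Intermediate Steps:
N(B) = 5*B**2 (N(B) = 5*(B*B) = 5*B**2)
E = 1
w(K) = 20 + K (w(K) = K + (5*2**2)*1 = K + (5*4)*1 = K + 20*1 = K + 20 = 20 + K)
(w(12) - 306)**2 = ((20 + 12) - 306)**2 = (32 - 306)**2 = (-274)**2 = 75076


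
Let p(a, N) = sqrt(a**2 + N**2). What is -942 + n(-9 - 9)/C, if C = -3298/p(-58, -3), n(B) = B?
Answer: -942 + 9*sqrt(3373)/1649 ≈ -941.68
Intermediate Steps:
p(a, N) = sqrt(N**2 + a**2)
C = -3298*sqrt(3373)/3373 (C = -3298/sqrt((-3)**2 + (-58)**2) = -3298/sqrt(9 + 3364) = -3298*sqrt(3373)/3373 ≈ -56.786)
-942 + n(-9 - 9)/C = -942 + (-9 - 9)/((-3298*sqrt(3373)/3373)) = -942 - (-9)*sqrt(3373)/1649 = -942 + 9*sqrt(3373)/1649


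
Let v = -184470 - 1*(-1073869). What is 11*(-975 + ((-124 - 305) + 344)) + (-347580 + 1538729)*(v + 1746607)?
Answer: 3139875899234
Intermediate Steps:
v = 889399 (v = -184470 + 1073869 = 889399)
11*(-975 + ((-124 - 305) + 344)) + (-347580 + 1538729)*(v + 1746607) = 11*(-975 + ((-124 - 305) + 344)) + (-347580 + 1538729)*(889399 + 1746607) = 11*(-975 + (-429 + 344)) + 1191149*2636006 = 11*(-975 - 85) + 3139875910894 = 11*(-1060) + 3139875910894 = -11660 + 3139875910894 = 3139875899234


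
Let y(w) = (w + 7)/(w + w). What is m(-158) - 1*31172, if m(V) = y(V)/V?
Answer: -1556355767/49928 ≈ -31172.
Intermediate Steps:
y(w) = (7 + w)/(2*w) (y(w) = (7 + w)/((2*w)) = (7 + w)*(1/(2*w)) = (7 + w)/(2*w))
m(V) = (7 + V)/(2*V**2) (m(V) = ((7 + V)/(2*V))/V = (7 + V)/(2*V**2))
m(-158) - 1*31172 = (1/2)*(7 - 158)/(-158)**2 - 1*31172 = (1/2)*(1/24964)*(-151) - 31172 = -151/49928 - 31172 = -1556355767/49928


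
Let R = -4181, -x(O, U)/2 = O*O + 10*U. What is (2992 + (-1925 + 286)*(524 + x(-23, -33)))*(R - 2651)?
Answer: 1390462304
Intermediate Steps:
x(O, U) = -20*U - 2*O**2 (x(O, U) = -2*(O*O + 10*U) = -2*(O**2 + 10*U) = -20*U - 2*O**2)
(2992 + (-1925 + 286)*(524 + x(-23, -33)))*(R - 2651) = (2992 + (-1925 + 286)*(524 + (-20*(-33) - 2*(-23)**2)))*(-4181 - 2651) = (2992 - 1639*(524 + (660 - 2*529)))*(-6832) = (2992 - 1639*(524 + (660 - 1058)))*(-6832) = (2992 - 1639*(524 - 398))*(-6832) = (2992 - 1639*126)*(-6832) = (2992 - 206514)*(-6832) = -203522*(-6832) = 1390462304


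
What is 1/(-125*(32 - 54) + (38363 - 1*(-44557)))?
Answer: 1/85670 ≈ 1.1673e-5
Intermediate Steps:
1/(-125*(32 - 54) + (38363 - 1*(-44557))) = 1/(-125*(-22) + (38363 + 44557)) = 1/(2750 + 82920) = 1/85670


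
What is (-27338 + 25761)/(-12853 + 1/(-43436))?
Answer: 3605188/29383311 ≈ 0.12270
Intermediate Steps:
(-27338 + 25761)/(-12853 + 1/(-43436)) = -1577/(-12853 - 1/43436) = -1577/(-558282909/43436) = -1577*(-43436/558282909) = 3605188/29383311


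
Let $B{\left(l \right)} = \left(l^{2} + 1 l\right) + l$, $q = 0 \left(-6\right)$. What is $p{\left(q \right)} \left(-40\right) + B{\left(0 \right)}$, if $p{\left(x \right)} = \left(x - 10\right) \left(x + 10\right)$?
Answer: $4000$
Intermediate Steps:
$q = 0$
$B{\left(l \right)} = l^{2} + 2 l$ ($B{\left(l \right)} = \left(l^{2} + l\right) + l = \left(l + l^{2}\right) + l = l^{2} + 2 l$)
$p{\left(x \right)} = \left(-10 + x\right) \left(10 + x\right)$
$p{\left(q \right)} \left(-40\right) + B{\left(0 \right)} = \left(-100 + 0^{2}\right) \left(-40\right) + 0 \left(2 + 0\right) = \left(-100 + 0\right) \left(-40\right) + 0 \cdot 2 = \left(-100\right) \left(-40\right) + 0 = 4000 + 0 = 4000$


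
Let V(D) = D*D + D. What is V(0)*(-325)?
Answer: 0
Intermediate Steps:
V(D) = D + D² (V(D) = D² + D = D + D²)
V(0)*(-325) = (0*(1 + 0))*(-325) = (0*1)*(-325) = 0*(-325) = 0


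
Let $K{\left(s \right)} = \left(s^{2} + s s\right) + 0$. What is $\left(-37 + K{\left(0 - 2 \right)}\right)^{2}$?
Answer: $841$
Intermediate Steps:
$K{\left(s \right)} = 2 s^{2}$ ($K{\left(s \right)} = \left(s^{2} + s^{2}\right) + 0 = 2 s^{2} + 0 = 2 s^{2}$)
$\left(-37 + K{\left(0 - 2 \right)}\right)^{2} = \left(-37 + 2 \left(0 - 2\right)^{2}\right)^{2} = \left(-37 + 2 \left(-2\right)^{2}\right)^{2} = \left(-37 + 2 \cdot 4\right)^{2} = \left(-37 + 8\right)^{2} = \left(-29\right)^{2} = 841$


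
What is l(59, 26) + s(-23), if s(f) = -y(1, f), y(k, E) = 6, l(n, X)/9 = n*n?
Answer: 31323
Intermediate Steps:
l(n, X) = 9*n**2 (l(n, X) = 9*(n*n) = 9*n**2)
s(f) = -6 (s(f) = -1*6 = -6)
l(59, 26) + s(-23) = 9*59**2 - 6 = 9*3481 - 6 = 31329 - 6 = 31323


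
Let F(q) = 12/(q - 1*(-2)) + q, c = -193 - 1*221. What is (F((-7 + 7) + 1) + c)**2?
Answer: 167281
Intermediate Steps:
c = -414 (c = -193 - 221 = -414)
F(q) = q + 12/(2 + q) (F(q) = 12/(q + 2) + q = 12/(2 + q) + q = q + 12/(2 + q))
(F((-7 + 7) + 1) + c)**2 = ((12 + ((-7 + 7) + 1)**2 + 2*((-7 + 7) + 1))/(2 + ((-7 + 7) + 1)) - 414)**2 = ((12 + (0 + 1)**2 + 2*(0 + 1))/(2 + (0 + 1)) - 414)**2 = ((12 + 1**2 + 2*1)/(2 + 1) - 414)**2 = ((12 + 1 + 2)/3 - 414)**2 = ((1/3)*15 - 414)**2 = (5 - 414)**2 = (-409)**2 = 167281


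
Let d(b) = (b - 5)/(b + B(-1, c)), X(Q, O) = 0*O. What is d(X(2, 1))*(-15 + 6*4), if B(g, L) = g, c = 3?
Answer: 45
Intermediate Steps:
X(Q, O) = 0
d(b) = (-5 + b)/(-1 + b) (d(b) = (b - 5)/(b - 1) = (-5 + b)/(-1 + b))
d(X(2, 1))*(-15 + 6*4) = ((-5 + 0)/(-1 + 0))*(-15 + 6*4) = (-5/(-1))*(-15 + 24) = -1*(-5)*9 = 5*9 = 45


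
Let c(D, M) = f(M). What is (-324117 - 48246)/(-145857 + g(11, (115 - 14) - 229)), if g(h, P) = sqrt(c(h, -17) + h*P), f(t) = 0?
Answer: 54311750091/21274265857 + 2978904*I*sqrt(22)/21274265857 ≈ 2.5529 + 0.00065677*I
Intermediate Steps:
c(D, M) = 0
g(h, P) = sqrt(P*h) (g(h, P) = sqrt(0 + h*P) = sqrt(0 + P*h) = sqrt(P*h))
(-324117 - 48246)/(-145857 + g(11, (115 - 14) - 229)) = (-324117 - 48246)/(-145857 + sqrt(((115 - 14) - 229)*11)) = -372363/(-145857 + sqrt((101 - 229)*11)) = -372363/(-145857 + sqrt(-128*11)) = -372363/(-145857 + sqrt(-1408)) = -372363/(-145857 + 8*I*sqrt(22))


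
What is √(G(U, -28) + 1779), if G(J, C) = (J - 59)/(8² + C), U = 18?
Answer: √64003/6 ≈ 42.165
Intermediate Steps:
G(J, C) = (-59 + J)/(64 + C)
√(G(U, -28) + 1779) = √((-59 + 18)/(64 - 28) + 1779) = √(-41/36 + 1779) = √(64003/36) = √64003/6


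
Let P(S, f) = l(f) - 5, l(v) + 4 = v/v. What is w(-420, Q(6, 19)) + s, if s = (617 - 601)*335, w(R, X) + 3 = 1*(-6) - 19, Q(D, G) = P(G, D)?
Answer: 5332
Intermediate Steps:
l(v) = -3 (l(v) = -4 + v/v = -4 + 1 = -3)
P(S, f) = -8 (P(S, f) = -3 - 5 = -8)
Q(D, G) = -8
w(R, X) = -28 (w(R, X) = -3 + (1*(-6) - 19) = -3 + (-6 - 19) = -3 - 25 = -28)
s = 5360 (s = 16*335 = 5360)
w(-420, Q(6, 19)) + s = -28 + 5360 = 5332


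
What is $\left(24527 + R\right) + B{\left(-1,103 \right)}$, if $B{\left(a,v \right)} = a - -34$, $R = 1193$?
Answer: $25753$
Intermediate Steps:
$B{\left(a,v \right)} = 34 + a$ ($B{\left(a,v \right)} = a + 34 = 34 + a$)
$\left(24527 + R\right) + B{\left(-1,103 \right)} = \left(24527 + 1193\right) + \left(34 - 1\right) = 25720 + 33 = 25753$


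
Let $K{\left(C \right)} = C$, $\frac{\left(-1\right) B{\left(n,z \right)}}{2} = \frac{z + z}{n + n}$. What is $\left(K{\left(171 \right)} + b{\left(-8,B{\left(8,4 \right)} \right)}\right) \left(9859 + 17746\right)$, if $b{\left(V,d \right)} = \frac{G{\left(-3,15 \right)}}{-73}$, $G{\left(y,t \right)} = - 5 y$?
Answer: $\frac{344179140}{73} \approx 4.7148 \cdot 10^{6}$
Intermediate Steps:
$B{\left(n,z \right)} = - \frac{2 z}{n}$ ($B{\left(n,z \right)} = - 2 \frac{z + z}{n + n} = - 2 \frac{2 z}{2 n} = - 2 \cdot 2 z \frac{1}{2 n} = - 2 \frac{z}{n} = - \frac{2 z}{n}$)
$b{\left(V,d \right)} = - \frac{15}{73}$ ($b{\left(V,d \right)} = \frac{\left(-5\right) \left(-3\right)}{-73} = 15 \left(- \frac{1}{73}\right) = - \frac{15}{73}$)
$\left(K{\left(171 \right)} + b{\left(-8,B{\left(8,4 \right)} \right)}\right) \left(9859 + 17746\right) = \left(171 - \frac{15}{73}\right) \left(9859 + 17746\right) = \frac{12468}{73} \cdot 27605 = \frac{344179140}{73}$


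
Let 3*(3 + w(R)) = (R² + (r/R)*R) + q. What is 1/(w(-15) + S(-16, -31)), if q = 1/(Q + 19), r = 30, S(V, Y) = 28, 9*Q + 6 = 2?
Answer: 167/18373 ≈ 0.0090894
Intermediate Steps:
Q = -4/9 (Q = -⅔ + (⅑)*2 = -⅔ + 2/9 = -4/9 ≈ -0.44444)
q = 9/167 (q = 1/(-4/9 + 19) = 1/(167/9) = 9/167 ≈ 0.053892)
w(R) = 1172/167 + R²/3 (w(R) = -3 + ((R² + (30/R)*R) + 9/167)/3 = -3 + ((R² + 30) + 9/167)/3 = -3 + ((30 + R²) + 9/167)/3 = -3 + (5019/167 + R²)/3 = -3 + (1673/167 + R²/3) = 1172/167 + R²/3)
1/(w(-15) + S(-16, -31)) = 1/((1172/167 + (⅓)*(-15)²) + 28) = 1/((1172/167 + (⅓)*225) + 28) = 1/((1172/167 + 75) + 28) = 1/(13697/167 + 28) = 1/(18373/167) = 167/18373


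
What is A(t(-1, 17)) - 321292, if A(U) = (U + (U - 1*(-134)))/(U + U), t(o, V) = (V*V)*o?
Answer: -92853166/289 ≈ -3.2129e+5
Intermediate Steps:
t(o, V) = o*V² (t(o, V) = V²*o = o*V²)
A(U) = (134 + 2*U)/(2*U) (A(U) = (U + (U + 134))/((2*U)) = (U + (134 + U))*(1/(2*U)) = (134 + 2*U)*(1/(2*U)) = (134 + 2*U)/(2*U))
A(t(-1, 17)) - 321292 = (67 - 1*17²)/((-1*17²)) - 321292 = (67 - 1*289)/((-1*289)) - 321292 = (67 - 289)/(-289) - 321292 = -1/289*(-222) - 321292 = 222/289 - 321292 = -92853166/289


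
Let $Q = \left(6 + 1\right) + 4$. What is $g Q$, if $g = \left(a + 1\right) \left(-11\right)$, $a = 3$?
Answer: $-484$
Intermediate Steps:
$Q = 11$ ($Q = 7 + 4 = 11$)
$g = -44$ ($g = \left(3 + 1\right) \left(-11\right) = 4 \left(-11\right) = -44$)
$g Q = \left(-44\right) 11 = -484$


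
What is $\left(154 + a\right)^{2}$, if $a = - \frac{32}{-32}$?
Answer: $24025$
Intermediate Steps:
$a = 1$ ($a = \left(-32\right) \left(- \frac{1}{32}\right) = 1$)
$\left(154 + a\right)^{2} = \left(154 + 1\right)^{2} = 155^{2} = 24025$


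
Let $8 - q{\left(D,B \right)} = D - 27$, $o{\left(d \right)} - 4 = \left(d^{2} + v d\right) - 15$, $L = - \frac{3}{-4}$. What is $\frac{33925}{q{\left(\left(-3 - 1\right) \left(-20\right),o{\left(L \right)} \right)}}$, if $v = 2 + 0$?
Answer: $- \frac{6785}{9} \approx -753.89$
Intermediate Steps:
$v = 2$
$L = \frac{3}{4}$ ($L = \left(-3\right) \left(- \frac{1}{4}\right) = \frac{3}{4} \approx 0.75$)
$o{\left(d \right)} = -11 + d^{2} + 2 d$ ($o{\left(d \right)} = 4 - \left(15 - d^{2} - 2 d\right) = 4 + \left(-15 + d^{2} + 2 d\right) = -11 + d^{2} + 2 d$)
$q{\left(D,B \right)} = 35 - D$ ($q{\left(D,B \right)} = 8 - \left(D - 27\right) = 8 - \left(-27 + D\right) = 35 - D$)
$\frac{33925}{q{\left(\left(-3 - 1\right) \left(-20\right),o{\left(L \right)} \right)}} = \frac{33925}{35 - \left(-3 - 1\right) \left(-20\right)} = \frac{33925}{35 - \left(-4\right) \left(-20\right)} = \frac{33925}{35 - 80} = \frac{33925}{-45} = 33925 \left(- \frac{1}{45}\right) = - \frac{6785}{9}$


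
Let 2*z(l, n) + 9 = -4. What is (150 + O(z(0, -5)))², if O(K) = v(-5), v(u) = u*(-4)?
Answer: 28900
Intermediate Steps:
v(u) = -4*u
z(l, n) = -13/2 (z(l, n) = -9/2 + (½)*(-4) = -9/2 - 2 = -13/2)
O(K) = 20 (O(K) = -4*(-5) = 20)
(150 + O(z(0, -5)))² = (150 + 20)² = 170² = 28900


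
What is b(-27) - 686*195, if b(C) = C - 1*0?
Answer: -133797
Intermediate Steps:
b(C) = C (b(C) = C + 0 = C)
b(-27) - 686*195 = -27 - 686*195 = -27 - 133770 = -133797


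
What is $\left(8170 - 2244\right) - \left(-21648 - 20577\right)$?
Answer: $48151$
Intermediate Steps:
$\left(8170 - 2244\right) - \left(-21648 - 20577\right) = 5926 - \left(-21648 - 20577\right) = 5926 - -42225 = 5926 + 42225 = 48151$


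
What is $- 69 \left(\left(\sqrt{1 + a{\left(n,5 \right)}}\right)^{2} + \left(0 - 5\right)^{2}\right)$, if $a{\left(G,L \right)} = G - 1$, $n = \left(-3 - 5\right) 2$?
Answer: $-621$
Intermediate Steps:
$n = -16$ ($n = \left(-8\right) 2 = -16$)
$a{\left(G,L \right)} = -1 + G$
$- 69 \left(\left(\sqrt{1 + a{\left(n,5 \right)}}\right)^{2} + \left(0 - 5\right)^{2}\right) = - 69 \left(\left(\sqrt{1 - 17}\right)^{2} + \left(0 - 5\right)^{2}\right) = - 69 \left(\left(\sqrt{1 - 17}\right)^{2} + \left(-5\right)^{2}\right) = - 69 \left(\left(\sqrt{-16}\right)^{2} + 25\right) = - 69 \left(\left(4 i\right)^{2} + 25\right) = - 69 \left(-16 + 25\right) = \left(-69\right) 9 = -621$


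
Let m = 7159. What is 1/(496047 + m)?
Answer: 1/503206 ≈ 1.9873e-6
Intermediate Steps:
1/(496047 + m) = 1/(496047 + 7159) = 1/503206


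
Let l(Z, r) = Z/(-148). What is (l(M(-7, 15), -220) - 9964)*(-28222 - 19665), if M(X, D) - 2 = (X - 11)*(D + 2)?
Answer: 17650765104/37 ≈ 4.7705e+8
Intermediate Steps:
M(X, D) = 2 + (-11 + X)*(2 + D) (M(X, D) = 2 + (X - 11)*(D + 2) = 2 + (-11 + X)*(2 + D))
l(Z, r) = -Z/148 (l(Z, r) = Z*(-1/148) = -Z/148)
(l(M(-7, 15), -220) - 9964)*(-28222 - 19665) = (-(-20 - 11*15 + 2*(-7) + 15*(-7))/148 - 9964)*(-28222 - 19665) = (-(-20 - 165 - 14 - 105)/148 - 9964)*(-47887) = (-1/148*(-304) - 9964)*(-47887) = (76/37 - 9964)*(-47887) = -368592/37*(-47887) = 17650765104/37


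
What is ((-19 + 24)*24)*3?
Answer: 360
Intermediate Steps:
((-19 + 24)*24)*3 = (5*24)*3 = 120*3 = 360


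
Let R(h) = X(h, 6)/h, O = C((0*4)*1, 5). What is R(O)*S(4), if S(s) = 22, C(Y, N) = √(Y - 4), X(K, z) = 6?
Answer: -66*I ≈ -66.0*I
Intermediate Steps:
C(Y, N) = √(-4 + Y)
O = 2*I (O = √(-4 + (0*4)*1) = √(-4 + 0*1) = √(-4 + 0) = √(-4) = 2*I ≈ 2.0*I)
R(h) = 6/h
R(O)*S(4) = (6/((2*I)))*22 = (6*(-I/2))*22 = -3*I*22 = -66*I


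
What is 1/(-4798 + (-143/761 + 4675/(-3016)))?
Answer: -2295176/11016243411 ≈ -0.00020834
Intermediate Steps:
1/(-4798 + (-143/761 + 4675/(-3016))) = 1/(-4798 + (-143*1/761 + 4675*(-1/3016))) = 1/(-4798 + (-143/761 - 4675/3016)) = 1/(-4798 - 3988963/2295176) = 1/(-11016243411/2295176) = -2295176/11016243411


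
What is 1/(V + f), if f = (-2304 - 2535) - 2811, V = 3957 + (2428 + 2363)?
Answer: 1/1098 ≈ 0.00091075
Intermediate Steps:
V = 8748 (V = 3957 + 4791 = 8748)
f = -7650 (f = -4839 - 2811 = -7650)
1/(V + f) = 1/(8748 - 7650) = 1/1098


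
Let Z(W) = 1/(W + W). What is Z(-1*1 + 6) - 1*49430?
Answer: -494299/10 ≈ -49430.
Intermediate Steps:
Z(W) = 1/(2*W)
Z(-1*1 + 6) - 1*49430 = 1/(2*(-1*1 + 6)) - 1*49430 = 1/(2*(-1 + 6)) - 49430 = (1/2)/5 - 49430 = (1/2)*(1/5) - 49430 = 1/10 - 49430 = -494299/10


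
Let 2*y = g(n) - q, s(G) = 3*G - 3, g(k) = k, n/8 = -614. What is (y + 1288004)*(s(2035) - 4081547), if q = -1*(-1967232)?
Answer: -1230507259740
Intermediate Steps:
n = -4912 (n = 8*(-614) = -4912)
q = 1967232
s(G) = -3 + 3*G
y = -986072 (y = (-4912 - 1*1967232)/2 = (-4912 - 1967232)/2 = (½)*(-1972144) = -986072)
(y + 1288004)*(s(2035) - 4081547) = (-986072 + 1288004)*((-3 + 3*2035) - 4081547) = 301932*((-3 + 6105) - 4081547) = 301932*(6102 - 4081547) = 301932*(-4075445) = -1230507259740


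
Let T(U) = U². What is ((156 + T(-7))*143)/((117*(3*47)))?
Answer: 2255/1269 ≈ 1.7770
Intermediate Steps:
((156 + T(-7))*143)/((117*(3*47))) = ((156 + (-7)²)*143)/((117*(3*47))) = ((156 + 49)*143)/((117*141)) = (205*143)/16497 = 29315*(1/16497) = 2255/1269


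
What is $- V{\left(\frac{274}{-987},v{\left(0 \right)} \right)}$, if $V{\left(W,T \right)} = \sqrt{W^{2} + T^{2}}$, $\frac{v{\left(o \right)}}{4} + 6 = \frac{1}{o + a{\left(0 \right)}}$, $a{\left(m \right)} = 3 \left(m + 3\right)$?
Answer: $- \frac{2 \sqrt{1216364797}}{2961} \approx -23.557$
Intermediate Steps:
$a{\left(m \right)} = 9 + 3 m$ ($a{\left(m \right)} = 3 \left(3 + m\right) = 9 + 3 m$)
$v{\left(o \right)} = -24 + \frac{4}{9 + o}$ ($v{\left(o \right)} = -24 + \frac{4}{o + \left(9 + 3 \cdot 0\right)} = -24 + \frac{4}{o + \left(9 + 0\right)} = -24 + \frac{4}{o + 9} = -24 + \frac{4}{9 + o}$)
$V{\left(W,T \right)} = \sqrt{T^{2} + W^{2}}$
$- V{\left(\frac{274}{-987},v{\left(0 \right)} \right)} = - \sqrt{\left(\frac{4 \left(-53 - 0\right)}{9 + 0}\right)^{2} + \left(\frac{274}{-987}\right)^{2}} = - \sqrt{\left(\frac{4 \left(-53 + 0\right)}{9}\right)^{2} + \left(274 \left(- \frac{1}{987}\right)\right)^{2}} = - \sqrt{\left(4 \cdot \frac{1}{9} \left(-53\right)\right)^{2} + \left(- \frac{274}{987}\right)^{2}} = - \sqrt{\left(- \frac{212}{9}\right)^{2} + \frac{75076}{974169}} = - \sqrt{\frac{44944}{81} + \frac{75076}{974169}} = - \sqrt{\frac{4865459188}{8767521}} = - \frac{2 \sqrt{1216364797}}{2961}$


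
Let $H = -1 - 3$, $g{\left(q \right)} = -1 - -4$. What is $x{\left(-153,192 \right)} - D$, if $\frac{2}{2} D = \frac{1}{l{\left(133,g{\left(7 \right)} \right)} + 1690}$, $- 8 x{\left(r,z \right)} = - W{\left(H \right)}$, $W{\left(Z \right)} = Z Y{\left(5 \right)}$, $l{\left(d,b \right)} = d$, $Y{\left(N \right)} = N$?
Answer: $- \frac{9117}{3646} \approx -2.5005$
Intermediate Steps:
$g{\left(q \right)} = 3$ ($g{\left(q \right)} = -1 + 4 = 3$)
$H = -4$
$W{\left(Z \right)} = 5 Z$ ($W{\left(Z \right)} = Z 5 = 5 Z$)
$x{\left(r,z \right)} = - \frac{5}{2}$ ($x{\left(r,z \right)} = - \frac{\left(-1\right) 5 \left(-4\right)}{8} = - \frac{\left(-1\right) \left(-20\right)}{8} = \left(- \frac{1}{8}\right) 20 = - \frac{5}{2}$)
$D = \frac{1}{1823}$ ($D = \frac{1}{133 + 1690} = \frac{1}{1823} \approx 0.00054855$)
$x{\left(-153,192 \right)} - D = - \frac{5}{2} - \frac{1}{1823} = - \frac{9117}{3646}$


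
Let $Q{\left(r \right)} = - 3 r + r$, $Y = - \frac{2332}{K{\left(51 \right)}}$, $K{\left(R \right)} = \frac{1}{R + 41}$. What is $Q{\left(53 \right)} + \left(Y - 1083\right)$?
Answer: $-215733$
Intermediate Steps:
$K{\left(R \right)} = \frac{1}{41 + R}$
$Y = -214544$ ($Y = - \frac{2332}{\frac{1}{41 + 51}} = - \frac{2332}{\frac{1}{92}} = - 2332 \frac{1}{\frac{1}{92}} = \left(-2332\right) 92 = -214544$)
$Q{\left(r \right)} = - 2 r$
$Q{\left(53 \right)} + \left(Y - 1083\right) = \left(-2\right) 53 - 215627 = -106 - 215627 = -215733$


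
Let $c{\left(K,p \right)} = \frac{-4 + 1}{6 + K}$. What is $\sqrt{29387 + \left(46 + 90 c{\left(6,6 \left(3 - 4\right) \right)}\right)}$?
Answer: $\frac{\sqrt{117642}}{2} \approx 171.49$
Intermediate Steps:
$c{\left(K,p \right)} = - \frac{3}{6 + K}$
$\sqrt{29387 + \left(46 + 90 c{\left(6,6 \left(3 - 4\right) \right)}\right)} = \sqrt{29387 + \left(46 + 90 \left(- \frac{3}{6 + 6}\right)\right)} = \sqrt{29387 + \left(46 + 90 \left(- \frac{3}{12}\right)\right)} = \sqrt{29387 + \left(46 + 90 \left(\left(-3\right) \frac{1}{12}\right)\right)} = \sqrt{29387 + \left(46 + 90 \left(- \frac{1}{4}\right)\right)} = \sqrt{29387 + \left(46 - \frac{45}{2}\right)} = \sqrt{29387 + \frac{47}{2}} = \sqrt{\frac{58821}{2}} = \frac{\sqrt{117642}}{2}$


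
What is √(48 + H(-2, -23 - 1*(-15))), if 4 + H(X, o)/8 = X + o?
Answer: 8*I ≈ 8.0*I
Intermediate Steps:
H(X, o) = -32 + 8*X + 8*o (H(X, o) = -32 + 8*(X + o) = -32 + (8*X + 8*o) = -32 + 8*X + 8*o)
√(48 + H(-2, -23 - 1*(-15))) = √(48 + (-32 + 8*(-2) + 8*(-23 - 1*(-15)))) = √(48 + (-32 - 16 + 8*(-23 + 15))) = √(48 + (-32 - 16 + 8*(-8))) = √(48 + (-32 - 16 - 64)) = √(48 - 112) = √(-64) = 8*I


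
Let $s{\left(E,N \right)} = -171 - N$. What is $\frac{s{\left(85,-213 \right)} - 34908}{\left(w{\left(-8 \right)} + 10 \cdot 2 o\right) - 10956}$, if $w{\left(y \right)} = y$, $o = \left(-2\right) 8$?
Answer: $\frac{1341}{434} \approx 3.0899$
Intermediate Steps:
$o = -16$
$\frac{s{\left(85,-213 \right)} - 34908}{\left(w{\left(-8 \right)} + 10 \cdot 2 o\right) - 10956} = \frac{\left(-171 - -213\right) - 34908}{\left(-8 + 10 \cdot 2 \left(-16\right)\right) - 10956} = \frac{\left(-171 + 213\right) - 34908}{\left(-8 + 20 \left(-16\right)\right) - 10956} = \frac{42 - 34908}{\left(-8 - 320\right) - 10956} = - \frac{34866}{-328 - 10956} = - \frac{34866}{-11284} = \left(-34866\right) \left(- \frac{1}{11284}\right) = \frac{1341}{434}$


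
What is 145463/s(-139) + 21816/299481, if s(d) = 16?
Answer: 14521251253/1597232 ≈ 9091.5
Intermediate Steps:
145463/s(-139) + 21816/299481 = 145463/16 + 21816/299481 = 145463*(1/16) + 21816*(1/299481) = 145463/16 + 7272/99827 = 14521251253/1597232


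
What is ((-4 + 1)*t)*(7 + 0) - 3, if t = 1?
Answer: -24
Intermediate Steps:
((-4 + 1)*t)*(7 + 0) - 3 = ((-4 + 1)*1)*(7 + 0) - 3 = -3*1*7 - 3 = -3*7 - 3 = -21 - 3 = -24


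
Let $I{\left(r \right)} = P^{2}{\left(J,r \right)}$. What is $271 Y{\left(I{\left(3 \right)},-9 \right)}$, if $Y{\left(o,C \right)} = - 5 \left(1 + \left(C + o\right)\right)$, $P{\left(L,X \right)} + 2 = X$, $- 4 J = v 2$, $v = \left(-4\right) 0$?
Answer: $9485$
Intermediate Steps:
$v = 0$
$J = 0$ ($J = - \frac{0 \cdot 2}{4} = \left(- \frac{1}{4}\right) 0 = 0$)
$P{\left(L,X \right)} = -2 + X$
$I{\left(r \right)} = \left(-2 + r\right)^{2}$
$Y{\left(o,C \right)} = -5 - 5 C - 5 o$ ($Y{\left(o,C \right)} = - 5 \left(1 + C + o\right) = -5 - 5 C - 5 o$)
$271 Y{\left(I{\left(3 \right)},-9 \right)} = 271 \left(-5 - -45 - 5 \left(-2 + 3\right)^{2}\right) = 271 \left(-5 + 45 - 5 \cdot 1^{2}\right) = 271 \left(-5 + 45 - 5\right) = 271 \cdot 35 = 9485$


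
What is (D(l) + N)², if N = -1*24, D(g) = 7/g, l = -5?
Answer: 16129/25 ≈ 645.16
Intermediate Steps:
N = -24
(D(l) + N)² = (7/(-5) - 24)² = (7*(-⅕) - 24)² = (-7/5 - 24)² = (-127/5)² = 16129/25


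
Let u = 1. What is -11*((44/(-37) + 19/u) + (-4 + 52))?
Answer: -26785/37 ≈ -723.92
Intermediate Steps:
-11*((44/(-37) + 19/u) + (-4 + 52)) = -11*((44/(-37) + 19/1) + (-4 + 52)) = -11*((44*(-1/37) + 19*1) + 48) = -11*((-44/37 + 19) + 48) = -11*(659/37 + 48) = -11*2435/37 = -26785/37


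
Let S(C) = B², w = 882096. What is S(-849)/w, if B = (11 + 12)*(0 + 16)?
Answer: 368/2397 ≈ 0.15353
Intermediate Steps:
B = 368 (B = 23*16 = 368)
S(C) = 135424 (S(C) = 368² = 135424)
S(-849)/w = 135424/882096 = 135424*(1/882096) = 368/2397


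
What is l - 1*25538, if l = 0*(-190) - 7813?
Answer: -33351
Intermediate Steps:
l = -7813 (l = 0 - 7813 = -7813)
l - 1*25538 = -7813 - 1*25538 = -7813 - 25538 = -33351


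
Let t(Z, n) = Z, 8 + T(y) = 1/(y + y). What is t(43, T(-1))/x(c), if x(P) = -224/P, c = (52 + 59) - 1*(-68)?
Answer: -7697/224 ≈ -34.362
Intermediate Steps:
T(y) = -8 + 1/(2*y) (T(y) = -8 + 1/(y + y) = -8 + 1/(2*y))
c = 179 (c = 111 + 68 = 179)
t(43, T(-1))/x(c) = 43/((-224/179)) = 43/((-224*1/179)) = 43/(-224/179) = 43*(-179/224) = -7697/224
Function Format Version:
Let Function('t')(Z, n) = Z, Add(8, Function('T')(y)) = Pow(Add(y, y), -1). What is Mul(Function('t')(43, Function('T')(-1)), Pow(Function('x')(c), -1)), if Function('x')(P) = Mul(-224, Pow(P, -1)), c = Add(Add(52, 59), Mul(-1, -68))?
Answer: Rational(-7697, 224) ≈ -34.362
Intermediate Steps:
Function('T')(y) = Add(-8, Mul(Rational(1, 2), Pow(y, -1))) (Function('T')(y) = Add(-8, Pow(Add(y, y), -1)) = Add(-8, Pow(Mul(2, y), -1)) = Add(-8, Mul(Rational(1, 2), Pow(y, -1))))
c = 179 (c = Add(111, 68) = 179)
Mul(Function('t')(43, Function('T')(-1)), Pow(Function('x')(c), -1)) = Mul(43, Pow(Mul(-224, Pow(179, -1)), -1)) = Mul(43, Pow(Mul(-224, Rational(1, 179)), -1)) = Mul(43, Pow(Rational(-224, 179), -1)) = Mul(43, Rational(-179, 224)) = Rational(-7697, 224)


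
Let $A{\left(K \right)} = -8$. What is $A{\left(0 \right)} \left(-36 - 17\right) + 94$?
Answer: $518$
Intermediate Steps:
$A{\left(0 \right)} \left(-36 - 17\right) + 94 = - 8 \left(-36 - 17\right) + 94 = \left(-8\right) \left(-53\right) + 94 = 424 + 94 = 518$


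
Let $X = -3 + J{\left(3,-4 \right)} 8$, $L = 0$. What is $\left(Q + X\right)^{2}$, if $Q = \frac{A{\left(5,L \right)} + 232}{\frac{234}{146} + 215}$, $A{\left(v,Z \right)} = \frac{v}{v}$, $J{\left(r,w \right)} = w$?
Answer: $\frac{287736760921}{250019344} \approx 1150.9$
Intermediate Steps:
$X = -35$ ($X = -3 - 32 = -35$)
$A{\left(v,Z \right)} = 1$
$Q = \frac{17009}{15812}$ ($Q = \frac{1 + 232}{\frac{234}{146} + 215} = \frac{233}{234 \cdot \frac{1}{146} + 215} = \frac{233}{\frac{117}{73} + 215} = \frac{233}{\frac{15812}{73}} = 233 \cdot \frac{73}{15812} = \frac{17009}{15812} \approx 1.0757$)
$\left(Q + X\right)^{2} = \left(\frac{17009}{15812} - 35\right)^{2} = \left(- \frac{536411}{15812}\right)^{2} = \frac{287736760921}{250019344}$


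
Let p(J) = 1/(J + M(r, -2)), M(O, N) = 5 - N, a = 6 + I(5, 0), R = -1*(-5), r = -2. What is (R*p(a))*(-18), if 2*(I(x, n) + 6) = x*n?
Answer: -90/7 ≈ -12.857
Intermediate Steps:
R = 5
I(x, n) = -6 + n*x/2 (I(x, n) = -6 + (x*n)/2 = -6 + (n*x)/2 = -6 + n*x/2)
a = 0 (a = 6 + (-6 + (½)*0*5) = 6 + (-6 + 0) = 6 - 6 = 0)
p(J) = 1/(7 + J) (p(J) = 1/(J + (5 - 1*(-2))) = 1/(J + (5 + 2)) = 1/(J + 7) = 1/(7 + J))
(R*p(a))*(-18) = (5/(7 + 0))*(-18) = (5/7)*(-18) = -90/7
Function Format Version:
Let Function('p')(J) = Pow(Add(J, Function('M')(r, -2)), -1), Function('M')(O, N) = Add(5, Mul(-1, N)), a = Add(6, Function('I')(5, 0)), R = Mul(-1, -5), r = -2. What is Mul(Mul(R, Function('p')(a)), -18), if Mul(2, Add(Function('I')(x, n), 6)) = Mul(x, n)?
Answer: Rational(-90, 7) ≈ -12.857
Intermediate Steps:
R = 5
Function('I')(x, n) = Add(-6, Mul(Rational(1, 2), n, x)) (Function('I')(x, n) = Add(-6, Mul(Rational(1, 2), Mul(x, n))) = Add(-6, Mul(Rational(1, 2), Mul(n, x))) = Add(-6, Mul(Rational(1, 2), n, x)))
a = 0 (a = Add(6, Add(-6, Mul(Rational(1, 2), 0, 5))) = Add(6, Add(-6, 0)) = Add(6, -6) = 0)
Function('p')(J) = Pow(Add(7, J), -1) (Function('p')(J) = Pow(Add(J, Add(5, Mul(-1, -2))), -1) = Pow(Add(J, Add(5, 2)), -1) = Pow(Add(J, 7), -1) = Pow(Add(7, J), -1))
Mul(Mul(R, Function('p')(a)), -18) = Mul(Mul(5, Pow(Add(7, 0), -1)), -18) = Mul(Mul(5, Pow(7, -1)), -18) = Mul(Mul(5, Rational(1, 7)), -18) = Mul(Rational(5, 7), -18) = Rational(-90, 7)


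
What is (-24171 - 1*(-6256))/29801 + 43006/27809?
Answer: 783423571/828736009 ≈ 0.94532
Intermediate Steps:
(-24171 - 1*(-6256))/29801 + 43006/27809 = (-24171 + 6256)*(1/29801) + 43006*(1/27809) = -17915*1/29801 + 43006/27809 = -17915/29801 + 43006/27809 = 783423571/828736009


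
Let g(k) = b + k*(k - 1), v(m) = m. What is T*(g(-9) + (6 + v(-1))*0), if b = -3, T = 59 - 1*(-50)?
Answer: 9483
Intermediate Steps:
T = 109 (T = 59 + 50 = 109)
g(k) = -3 + k*(-1 + k) (g(k) = -3 + k*(k - 1) = -3 + k*(-1 + k))
T*(g(-9) + (6 + v(-1))*0) = 109*((-3 + (-9)² - 1*(-9)) + (6 - 1)*0) = 109*((-3 + 81 + 9) + 5*0) = 109*(87 + 0) = 109*87 = 9483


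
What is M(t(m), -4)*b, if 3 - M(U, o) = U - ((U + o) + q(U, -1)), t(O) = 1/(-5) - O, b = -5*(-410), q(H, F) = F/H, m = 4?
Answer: -32800/21 ≈ -1561.9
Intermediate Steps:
b = 2050
t(O) = -⅕ - O (t(O) = 1*(-⅕) - O = -⅕ - O)
M(U, o) = 3 + o - 1/U (M(U, o) = 3 - (U - ((U + o) - 1/U)) = 3 - (U - (U + o - 1/U)) = 3 - (U + (1/U - U - o)) = 3 - (1/U - o) = 3 + (o - 1/U) = 3 + o - 1/U)
M(t(m), -4)*b = (3 - 4 - 1/(-⅕ - 1*4))*2050 = (3 - 4 - 1/(-⅕ - 4))*2050 = (3 - 4 - 1/(-21/5))*2050 = (3 - 4 - 1*(-5/21))*2050 = (3 - 4 + 5/21)*2050 = -16/21*2050 = -32800/21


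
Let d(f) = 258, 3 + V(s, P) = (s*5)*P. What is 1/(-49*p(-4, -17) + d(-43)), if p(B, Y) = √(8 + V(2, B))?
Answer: 258/150599 + 49*I*√35/150599 ≈ 0.0017132 + 0.0019249*I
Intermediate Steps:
V(s, P) = -3 + 5*P*s (V(s, P) = -3 + (s*5)*P = -3 + (5*s)*P = -3 + 5*P*s)
p(B, Y) = √(5 + 10*B) (p(B, Y) = √(8 + (-3 + 5*B*2)) = √(8 + (-3 + 10*B)) = √(5 + 10*B))
1/(-49*p(-4, -17) + d(-43)) = 1/(-49*√(5 + 10*(-4)) + 258) = 1/(-49*√(5 - 40) + 258) = 1/(-49*I*√35 + 258) = 1/(258 - 49*I*√35)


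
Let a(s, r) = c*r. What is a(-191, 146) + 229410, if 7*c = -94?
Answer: 1592146/7 ≈ 2.2745e+5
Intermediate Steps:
c = -94/7 (c = (⅐)*(-94) = -94/7 ≈ -13.429)
a(s, r) = -94*r/7
a(-191, 146) + 229410 = -94/7*146 + 229410 = -13724/7 + 229410 = 1592146/7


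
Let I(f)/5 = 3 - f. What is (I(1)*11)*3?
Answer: 330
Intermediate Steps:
I(f) = 15 - 5*f (I(f) = 5*(3 - f) = 15 - 5*f)
(I(1)*11)*3 = ((15 - 5*1)*11)*3 = ((15 - 5)*11)*3 = (10*11)*3 = 110*3 = 330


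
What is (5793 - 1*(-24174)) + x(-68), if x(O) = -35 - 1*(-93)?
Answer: 30025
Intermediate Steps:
x(O) = 58 (x(O) = -35 + 93 = 58)
(5793 - 1*(-24174)) + x(-68) = (5793 - 1*(-24174)) + 58 = (5793 + 24174) + 58 = 29967 + 58 = 30025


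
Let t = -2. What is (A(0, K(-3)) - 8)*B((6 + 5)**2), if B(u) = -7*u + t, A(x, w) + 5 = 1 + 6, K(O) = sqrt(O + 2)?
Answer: 5094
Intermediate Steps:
K(O) = sqrt(2 + O)
A(x, w) = 2 (A(x, w) = -5 + (1 + 6) = -5 + 7 = 2)
B(u) = -2 - 7*u (B(u) = -7*u - 2 = -2 - 7*u)
(A(0, K(-3)) - 8)*B((6 + 5)**2) = (2 - 8)*(-2 - 7*(6 + 5)**2) = -6*(-2 - 7*11**2) = -6*(-2 - 7*121) = -6*(-2 - 847) = -6*(-849) = 5094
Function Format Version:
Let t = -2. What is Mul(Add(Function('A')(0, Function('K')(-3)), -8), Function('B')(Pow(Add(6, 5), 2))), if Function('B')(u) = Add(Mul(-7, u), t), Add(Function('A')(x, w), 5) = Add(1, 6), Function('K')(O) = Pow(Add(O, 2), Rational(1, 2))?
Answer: 5094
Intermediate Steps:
Function('K')(O) = Pow(Add(2, O), Rational(1, 2))
Function('A')(x, w) = 2 (Function('A')(x, w) = Add(-5, Add(1, 6)) = Add(-5, 7) = 2)
Function('B')(u) = Add(-2, Mul(-7, u)) (Function('B')(u) = Add(Mul(-7, u), -2) = Add(-2, Mul(-7, u)))
Mul(Add(Function('A')(0, Function('K')(-3)), -8), Function('B')(Pow(Add(6, 5), 2))) = Mul(Add(2, -8), Add(-2, Mul(-7, Pow(Add(6, 5), 2)))) = Mul(-6, Add(-2, Mul(-7, Pow(11, 2)))) = Mul(-6, Add(-2, Mul(-7, 121))) = Mul(-6, Add(-2, -847)) = Mul(-6, -849) = 5094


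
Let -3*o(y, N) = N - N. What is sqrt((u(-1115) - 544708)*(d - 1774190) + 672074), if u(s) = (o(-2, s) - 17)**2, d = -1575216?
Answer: 2*sqrt(455870234297) ≈ 1.3504e+6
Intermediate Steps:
o(y, N) = 0 (o(y, N) = -(N - N)/3 = -1/3*0 = 0)
u(s) = 289 (u(s) = (0 - 17)**2 = (-17)**2 = 289)
sqrt((u(-1115) - 544708)*(d - 1774190) + 672074) = sqrt((289 - 544708)*(-1575216 - 1774190) + 672074) = sqrt(-544419*(-3349406) + 672074) = sqrt(1823480265114 + 672074) = sqrt(1823480937188) = 2*sqrt(455870234297)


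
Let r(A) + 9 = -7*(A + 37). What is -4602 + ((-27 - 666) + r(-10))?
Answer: -5493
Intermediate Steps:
r(A) = -268 - 7*A (r(A) = -9 - 7*(A + 37) = -9 - 7*(37 + A) = -9 + (-259 - 7*A) = -268 - 7*A)
-4602 + ((-27 - 666) + r(-10)) = -4602 + ((-27 - 666) + (-268 - 7*(-10))) = -4602 + (-693 + (-268 + 70)) = -4602 + (-693 - 198) = -4602 - 891 = -5493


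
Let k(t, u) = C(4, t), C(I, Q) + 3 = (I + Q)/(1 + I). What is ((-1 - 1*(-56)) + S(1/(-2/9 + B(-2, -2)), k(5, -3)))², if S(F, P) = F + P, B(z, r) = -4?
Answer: 103571329/36100 ≈ 2869.0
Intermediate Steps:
C(I, Q) = -3 + (I + Q)/(1 + I)
k(t, u) = -11/5 + t/5 (k(t, u) = (-3 + t - 2*4)/(1 + 4) = (-3 + t - 8)/5 = (-11 + t)/5 = -11/5 + t/5)
((-1 - 1*(-56)) + S(1/(-2/9 + B(-2, -2)), k(5, -3)))² = ((-1 - 1*(-56)) + (1/(-2/9 - 4) + (-11/5 + (⅕)*5)))² = ((-1 + 56) + (1/(-2*⅑ - 4) + (-11/5 + 1)))² = (55 + (1/(-2/9 - 4) - 6/5))² = (55 + (1/(-38/9) - 6/5))² = (55 + (-9/38 - 6/5))² = (55 - 273/190)² = (10177/190)² = 103571329/36100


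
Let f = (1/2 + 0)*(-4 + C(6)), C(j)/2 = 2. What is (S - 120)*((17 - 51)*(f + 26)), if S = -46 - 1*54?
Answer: 194480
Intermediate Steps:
C(j) = 4 (C(j) = 2*2 = 4)
f = 0 (f = (1/2 + 0)*(-4 + 4) = (1/2 + 0)*0 = (1/2)*0 = 0)
S = -100 (S = -46 - 54 = -100)
(S - 120)*((17 - 51)*(f + 26)) = (-100 - 120)*((17 - 51)*(0 + 26)) = -(-7480)*26 = -220*(-884) = 194480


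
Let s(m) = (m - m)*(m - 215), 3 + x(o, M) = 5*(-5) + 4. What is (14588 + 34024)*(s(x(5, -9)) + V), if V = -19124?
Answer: -929655888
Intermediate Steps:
x(o, M) = -24 (x(o, M) = -3 + (5*(-5) + 4) = -3 + (-25 + 4) = -3 - 21 = -24)
s(m) = 0 (s(m) = 0*(-215 + m) = 0)
(14588 + 34024)*(s(x(5, -9)) + V) = (14588 + 34024)*(0 - 19124) = 48612*(-19124) = -929655888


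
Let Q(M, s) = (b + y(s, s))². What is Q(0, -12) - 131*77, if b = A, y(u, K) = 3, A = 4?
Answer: -10038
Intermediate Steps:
b = 4
Q(M, s) = 49 (Q(M, s) = (4 + 3)² = 7² = 49)
Q(0, -12) - 131*77 = 49 - 131*77 = 49 - 10087 = -10038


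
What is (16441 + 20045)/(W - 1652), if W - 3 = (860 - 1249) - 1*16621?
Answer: -36486/18659 ≈ -1.9554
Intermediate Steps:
W = -17007 (W = 3 + ((860 - 1249) - 1*16621) = 3 + (-389 - 16621) = 3 - 17010 = -17007)
(16441 + 20045)/(W - 1652) = (16441 + 20045)/(-17007 - 1652) = 36486/(-18659) = 36486*(-1/18659) = -36486/18659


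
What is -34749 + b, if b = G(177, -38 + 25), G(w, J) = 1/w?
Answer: -6150572/177 ≈ -34749.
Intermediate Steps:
b = 1/177 ≈ 0.0056497
-34749 + b = -34749 + 1/177 = -6150572/177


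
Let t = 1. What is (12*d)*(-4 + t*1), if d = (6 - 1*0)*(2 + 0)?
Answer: -432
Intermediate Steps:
d = 12 (d = (6 + 0)*2 = 6*2 = 12)
(12*d)*(-4 + t*1) = (12*12)*(-4 + 1*1) = 144*(-4 + 1) = 144*(-3) = -432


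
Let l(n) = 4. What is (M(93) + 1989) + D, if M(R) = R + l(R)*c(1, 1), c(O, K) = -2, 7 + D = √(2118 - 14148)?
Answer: 2067 + I*√12030 ≈ 2067.0 + 109.68*I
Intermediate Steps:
D = -7 + I*√12030 (D = -7 + √(2118 - 14148) = -7 + √(-12030) = -7 + I*√12030 ≈ -7.0 + 109.68*I)
M(R) = -8 + R (M(R) = R + 4*(-2) = R - 8 = -8 + R)
(M(93) + 1989) + D = ((-8 + 93) + 1989) + (-7 + I*√12030) = (85 + 1989) + (-7 + I*√12030) = 2074 + (-7 + I*√12030) = 2067 + I*√12030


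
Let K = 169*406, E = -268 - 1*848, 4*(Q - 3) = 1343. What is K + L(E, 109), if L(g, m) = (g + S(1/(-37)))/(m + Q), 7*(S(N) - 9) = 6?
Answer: 286727582/4179 ≈ 68612.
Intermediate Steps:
Q = 1355/4 (Q = 3 + (1/4)*1343 = 3 + 1343/4 = 1355/4 ≈ 338.75)
E = -1116 (E = -268 - 848 = -1116)
S(N) = 69/7 (S(N) = 9 + (1/7)*6 = 9 + 6/7 = 69/7)
K = 68614
L(g, m) = (69/7 + g)/(1355/4 + m) (L(g, m) = (g + 69/7)/(m + 1355/4) = (69/7 + g)/(1355/4 + m))
K + L(E, 109) = 68614 + 4*(69 + 7*(-1116))/(7*(1355 + 4*109)) = 68614 + 4*(69 - 7812)/(7*(1355 + 436)) = 68614 + (4/7)*(-7743)/1791 = 68614 + (4/7)*(1/1791)*(-7743) = 68614 - 10324/4179 = 286727582/4179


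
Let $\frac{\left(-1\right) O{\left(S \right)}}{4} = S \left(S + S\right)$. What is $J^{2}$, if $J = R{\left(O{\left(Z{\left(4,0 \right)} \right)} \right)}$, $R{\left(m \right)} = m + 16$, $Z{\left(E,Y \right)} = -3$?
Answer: $3136$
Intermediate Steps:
$O{\left(S \right)} = - 8 S^{2}$ ($O{\left(S \right)} = - 4 S \left(S + S\right) = - 4 S 2 S = - 4 \cdot 2 S^{2} = - 8 S^{2}$)
$R{\left(m \right)} = 16 + m$
$J = -56$ ($J = 16 - 8 \left(-3\right)^{2} = 16 - 72 = -56$)
$J^{2} = \left(-56\right)^{2} = 3136$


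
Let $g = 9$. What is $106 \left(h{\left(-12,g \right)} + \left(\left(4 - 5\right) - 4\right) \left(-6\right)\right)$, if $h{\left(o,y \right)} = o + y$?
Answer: $2862$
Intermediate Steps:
$106 \left(h{\left(-12,g \right)} + \left(\left(4 - 5\right) - 4\right) \left(-6\right)\right) = 106 \left(\left(-12 + 9\right) + \left(\left(4 - 5\right) - 4\right) \left(-6\right)\right) = 106 \left(-3 + \left(\left(4 - 5\right) - 4\right) \left(-6\right)\right) = 106 \left(-3 + \left(-1 - 4\right) \left(-6\right)\right) = 106 \left(-3 - -30\right) = 106 \left(-3 + 30\right) = 106 \cdot 27 = 2862$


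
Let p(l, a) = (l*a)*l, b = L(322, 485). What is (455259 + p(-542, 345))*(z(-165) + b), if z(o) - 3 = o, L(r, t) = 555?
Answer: 40008908727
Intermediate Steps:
b = 555
z(o) = 3 + o
p(l, a) = a*l**2 (p(l, a) = (a*l)*l = a*l**2)
(455259 + p(-542, 345))*(z(-165) + b) = (455259 + 345*(-542)**2)*((3 - 165) + 555) = (455259 + 345*293764)*(-162 + 555) = (455259 + 101348580)*393 = 101803839*393 = 40008908727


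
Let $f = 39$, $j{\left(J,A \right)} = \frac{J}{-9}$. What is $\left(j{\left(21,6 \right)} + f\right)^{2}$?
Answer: $\frac{12100}{9} \approx 1344.4$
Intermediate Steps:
$j{\left(J,A \right)} = - \frac{J}{9}$ ($j{\left(J,A \right)} = J \left(- \frac{1}{9}\right) = - \frac{J}{9}$)
$\left(j{\left(21,6 \right)} + f\right)^{2} = \left(\left(- \frac{1}{9}\right) 21 + 39\right)^{2} = \left(- \frac{7}{3} + 39\right)^{2} = \left(\frac{110}{3}\right)^{2} = \frac{12100}{9}$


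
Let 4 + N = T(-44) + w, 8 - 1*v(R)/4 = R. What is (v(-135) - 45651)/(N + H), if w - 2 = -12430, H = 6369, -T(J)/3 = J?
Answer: 45079/5931 ≈ 7.6006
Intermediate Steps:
T(J) = -3*J
w = -12428 (w = 2 - 12430 = -12428)
v(R) = 32 - 4*R
N = -12300 (N = -4 + (-3*(-44) - 12428) = -4 + (132 - 12428) = -4 - 12296 = -12300)
(v(-135) - 45651)/(N + H) = ((32 - 4*(-135)) - 45651)/(-12300 + 6369) = ((32 + 540) - 45651)/(-5931) = (572 - 45651)*(-1/5931) = -45079*(-1/5931) = 45079/5931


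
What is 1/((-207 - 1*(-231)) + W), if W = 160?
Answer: 1/184 ≈ 0.0054348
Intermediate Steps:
1/((-207 - 1*(-231)) + W) = 1/((-207 - 1*(-231)) + 160) = 1/((-207 + 231) + 160) = 1/(24 + 160) = 1/184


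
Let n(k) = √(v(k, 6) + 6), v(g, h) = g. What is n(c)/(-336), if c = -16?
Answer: -I*√10/336 ≈ -0.0094115*I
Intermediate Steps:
n(k) = √(6 + k) (n(k) = √(k + 6) = √(6 + k))
n(c)/(-336) = √(6 - 16)/(-336) = √(-10)*(-1/336) = (I*√10)*(-1/336) = -I*√10/336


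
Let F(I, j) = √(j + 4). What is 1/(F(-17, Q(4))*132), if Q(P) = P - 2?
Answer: √6/792 ≈ 0.0030928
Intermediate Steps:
Q(P) = -2 + P
F(I, j) = √(4 + j)
1/(F(-17, Q(4))*132) = 1/(√(4 + (-2 + 4))*132) = 1/(√(4 + 2)*132) = 1/(√6*132) = 1/(132*√6) = √6/792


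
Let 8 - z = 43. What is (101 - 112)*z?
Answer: 385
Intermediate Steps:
z = -35 (z = 8 - 1*43 = 8 - 43 = -35)
(101 - 112)*z = (101 - 112)*(-35) = -11*(-35) = 385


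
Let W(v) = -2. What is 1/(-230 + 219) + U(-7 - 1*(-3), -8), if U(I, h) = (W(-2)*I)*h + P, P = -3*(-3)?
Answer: -606/11 ≈ -55.091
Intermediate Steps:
P = 9
U(I, h) = 9 - 2*I*h (U(I, h) = (-2*I)*h + 9 = -2*I*h + 9 = 9 - 2*I*h)
1/(-230 + 219) + U(-7 - 1*(-3), -8) = 1/(-230 + 219) + (9 - 2*(-7 - 1*(-3))*(-8)) = 1/(-11) + (9 - 2*(-7 + 3)*(-8)) = -1/11 + (9 - 2*(-4)*(-8)) = -1/11 + (9 - 64) = -1/11 - 55 = -606/11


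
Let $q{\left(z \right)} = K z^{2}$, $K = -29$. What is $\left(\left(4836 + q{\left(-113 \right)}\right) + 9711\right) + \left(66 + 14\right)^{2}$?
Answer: $-349354$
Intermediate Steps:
$q{\left(z \right)} = - 29 z^{2}$
$\left(\left(4836 + q{\left(-113 \right)}\right) + 9711\right) + \left(66 + 14\right)^{2} = \left(\left(4836 - 29 \left(-113\right)^{2}\right) + 9711\right) + \left(66 + 14\right)^{2} = \left(\left(4836 - 370301\right) + 9711\right) + 80^{2} = \left(\left(4836 - 370301\right) + 9711\right) + 6400 = \left(-365465 + 9711\right) + 6400 = -355754 + 6400 = -349354$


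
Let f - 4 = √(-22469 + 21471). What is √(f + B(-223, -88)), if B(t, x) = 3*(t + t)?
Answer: √(-1334 + I*√998) ≈ 0.4324 + 36.527*I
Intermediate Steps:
B(t, x) = 6*t (B(t, x) = 3*(2*t) = 6*t)
f = 4 + I*√998 (f = 4 + √(-22469 + 21471) = 4 + √(-998) = 4 + I*√998 ≈ 4.0 + 31.591*I)
√(f + B(-223, -88)) = √((4 + I*√998) + 6*(-223)) = √((4 + I*√998) - 1338) = √(-1334 + I*√998)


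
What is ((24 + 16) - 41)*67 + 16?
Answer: -51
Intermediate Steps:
((24 + 16) - 41)*67 + 16 = (40 - 41)*67 + 16 = -1*67 + 16 = -67 + 16 = -51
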